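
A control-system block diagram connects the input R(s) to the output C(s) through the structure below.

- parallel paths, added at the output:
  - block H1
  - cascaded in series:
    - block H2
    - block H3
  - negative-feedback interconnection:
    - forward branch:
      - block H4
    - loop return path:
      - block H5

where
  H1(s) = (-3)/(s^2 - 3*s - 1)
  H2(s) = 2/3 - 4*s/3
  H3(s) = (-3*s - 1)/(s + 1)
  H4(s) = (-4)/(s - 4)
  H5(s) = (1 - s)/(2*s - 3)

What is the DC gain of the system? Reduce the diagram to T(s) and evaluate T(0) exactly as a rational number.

Step 1: combine H2, H3 in series: (12*s^2 - 2*s - 2)/(3*s + 3)
Step 2: collapse the loop (H4 forward, H5 return): (12 - 8*s)/(2*s^2 - 7*s + 8)
Step 3: parallel reduction of H1, (H2*H3), [H4/(1+H4*H5)]: (24*s^6 - 160*s^5 + 322*s^4 - 166*s^3 - 47*s^2 - 79*s - 92)/(6*s^5 - 33*s^4 + 42*s^3 + 30*s^2 - 75*s - 24)
Step 3 gives the overall T(s). Then T(0) = -92/(-24) = 23/6.

Final answer: 23/6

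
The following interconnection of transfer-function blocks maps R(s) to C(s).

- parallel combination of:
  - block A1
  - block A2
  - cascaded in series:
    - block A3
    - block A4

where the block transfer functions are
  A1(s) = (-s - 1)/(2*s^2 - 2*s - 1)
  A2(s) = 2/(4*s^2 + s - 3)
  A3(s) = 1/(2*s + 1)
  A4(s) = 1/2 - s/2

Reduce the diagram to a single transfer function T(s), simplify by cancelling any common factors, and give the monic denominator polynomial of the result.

[1] cascade A3, A4 gives (1 - s)/(4*s + 2)
[2] parallel reduction of A1, A2, (A3*A4) gives (-8*s^5 - 2*s^4 - 6*s^3 - 27*s^2 + 2*s + 5)/(32*s^5 - 8*s^4 - 60*s^3 - 4*s^2 + 22*s + 6)
The result of step 2 is T(s) in lowest terms. Its denominator has leading coefficient 32; dividing the denominator through by 32 makes it monic.

Hence the answer: s^5 - s^4/4 - 15*s^3/8 - s^2/8 + 11*s/16 + 3/16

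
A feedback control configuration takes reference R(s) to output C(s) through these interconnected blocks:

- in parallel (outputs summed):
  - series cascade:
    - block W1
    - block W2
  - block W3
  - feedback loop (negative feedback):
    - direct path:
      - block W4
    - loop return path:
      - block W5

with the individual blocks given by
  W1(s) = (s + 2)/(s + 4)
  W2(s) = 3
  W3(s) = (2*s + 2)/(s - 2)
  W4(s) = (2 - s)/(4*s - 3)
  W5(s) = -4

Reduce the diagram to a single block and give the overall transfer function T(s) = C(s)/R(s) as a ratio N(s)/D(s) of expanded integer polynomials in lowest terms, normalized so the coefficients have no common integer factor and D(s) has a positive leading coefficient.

The answer is (39*s^3 + 25*s^2 - 130*s + 28)/(8*s^3 + 5*s^2 - 86*s + 88).

Reasoning:
Step 1: combine W1, W2 in series; result (3*s + 6)/(s + 4)
Step 2: collapse the loop (W4 forward, W5 return); result (2 - s)/(8*s - 11)
Step 3: reduce the parallel group (W1*W2), W3, [W4/(1+W4*W5)], giving the overall T(s)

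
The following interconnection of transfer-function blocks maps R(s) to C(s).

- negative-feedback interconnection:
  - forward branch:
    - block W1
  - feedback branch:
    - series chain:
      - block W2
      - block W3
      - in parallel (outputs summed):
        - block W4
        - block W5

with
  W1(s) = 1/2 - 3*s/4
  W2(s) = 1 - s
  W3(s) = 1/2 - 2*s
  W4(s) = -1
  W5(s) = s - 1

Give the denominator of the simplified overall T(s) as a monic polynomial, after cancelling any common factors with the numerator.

Step 1. add W4, W5 (parallel): s - 2
Step 2. combine W2, W3, (W4+W5) in series: 2*s^3 - 13*s^2/2 + 11*s/2 - 1
Step 3. collapse the loop (W1 forward, (W2*W3*(W4+W5)) return): (6*s - 4)/(12*s^4 - 47*s^3 + 59*s^2 - 28*s - 4)
T(s) is the step-3 result (common factors already cancelled). Leading coefficient of the denominator: 12. Divide through by 12 for the monic polynomial.

Answer: s^4 - 47*s^3/12 + 59*s^2/12 - 7*s/3 - 1/3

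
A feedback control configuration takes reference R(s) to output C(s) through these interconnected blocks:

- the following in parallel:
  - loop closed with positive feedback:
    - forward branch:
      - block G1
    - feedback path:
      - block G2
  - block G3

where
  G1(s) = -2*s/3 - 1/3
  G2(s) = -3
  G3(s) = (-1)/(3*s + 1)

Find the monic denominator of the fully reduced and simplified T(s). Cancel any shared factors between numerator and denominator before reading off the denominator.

First reduce the diagram to T(s).

(1) collapse the loop (G1 forward, G2 return) -> (2*s + 1)/(6*s)
(2) reduce the parallel group [G1/(1-G1*G2)], G3 -> (6*s^2 - s + 1)/(18*s^2 + 6*s)
No further cancellation is possible in the step-2 result, so that is T(s). Its denominator becomes monic after dividing by the leading coefficient 18.

Answer: s^2 + s/3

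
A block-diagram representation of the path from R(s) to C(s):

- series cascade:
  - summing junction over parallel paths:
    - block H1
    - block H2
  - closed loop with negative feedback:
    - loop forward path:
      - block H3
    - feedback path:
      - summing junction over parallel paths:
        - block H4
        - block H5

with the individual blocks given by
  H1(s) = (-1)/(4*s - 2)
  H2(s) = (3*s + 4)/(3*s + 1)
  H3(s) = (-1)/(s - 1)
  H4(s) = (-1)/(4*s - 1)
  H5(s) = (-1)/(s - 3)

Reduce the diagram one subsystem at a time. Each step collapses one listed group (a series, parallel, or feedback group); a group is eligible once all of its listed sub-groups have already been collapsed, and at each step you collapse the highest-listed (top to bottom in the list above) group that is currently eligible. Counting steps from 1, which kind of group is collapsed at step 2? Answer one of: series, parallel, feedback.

Answer: parallel

Working:
Step 1: sum the parallel branches H1, H2
Step 2: parallel reduction of H4, H5
Step 3: feedback reduction of H3, (H4+H5)
Step 4: reduce the series chain (H1+H2), [H3/(1+H3*(H4+H5))]
Step 2: parallel.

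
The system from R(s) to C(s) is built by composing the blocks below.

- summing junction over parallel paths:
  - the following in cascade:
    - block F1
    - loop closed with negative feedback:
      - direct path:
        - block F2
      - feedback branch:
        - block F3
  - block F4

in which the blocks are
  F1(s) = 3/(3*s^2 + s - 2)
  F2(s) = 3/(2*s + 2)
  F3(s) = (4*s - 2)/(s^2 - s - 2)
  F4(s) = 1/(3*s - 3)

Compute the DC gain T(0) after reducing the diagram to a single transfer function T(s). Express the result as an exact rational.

The answer is -37/30.

Reasoning:
1. reduce the feedback loop with forward F2 and return F3; result (3*s^2 - 3*s - 6)/(2*s^3 + 6*s - 10)
2. series reduction of F1, [F2/(1+F2*F3)]; result (9*s - 18)/(6*s^4 - 4*s^3 + 18*s^2 - 42*s + 20)
3. parallel reduction of (F1*[F2/(1+F2*F3)]), F4; result (6*s^4 - 4*s^3 + 45*s^2 - 123*s + 74)/(18*s^5 - 30*s^4 + 66*s^3 - 180*s^2 + 186*s - 60)
That last expression is T(s); at s = 0 only the constant terms survive, so T(0) = 74/(-60) = -37/30.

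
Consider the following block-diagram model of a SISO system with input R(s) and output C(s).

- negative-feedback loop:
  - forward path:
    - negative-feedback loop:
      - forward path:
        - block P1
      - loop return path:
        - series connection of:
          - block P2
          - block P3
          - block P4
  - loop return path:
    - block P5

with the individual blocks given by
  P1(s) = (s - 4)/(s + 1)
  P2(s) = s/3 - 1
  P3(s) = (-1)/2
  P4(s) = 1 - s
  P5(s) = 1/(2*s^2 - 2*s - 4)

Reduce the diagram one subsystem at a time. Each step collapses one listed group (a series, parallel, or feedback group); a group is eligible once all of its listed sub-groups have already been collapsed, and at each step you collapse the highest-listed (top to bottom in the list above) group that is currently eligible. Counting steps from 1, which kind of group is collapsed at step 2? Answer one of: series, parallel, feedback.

Answer: feedback

Working:
Step 1 - combine P2, P3, P4 in series
Step 2 - feedback reduction of P1, (P2*P3*P4)
Step 3 - collapse the loop ([P1/(1+P1*(P2*P3*P4))] forward, P5 return)
The group at step 2 is a feedback group.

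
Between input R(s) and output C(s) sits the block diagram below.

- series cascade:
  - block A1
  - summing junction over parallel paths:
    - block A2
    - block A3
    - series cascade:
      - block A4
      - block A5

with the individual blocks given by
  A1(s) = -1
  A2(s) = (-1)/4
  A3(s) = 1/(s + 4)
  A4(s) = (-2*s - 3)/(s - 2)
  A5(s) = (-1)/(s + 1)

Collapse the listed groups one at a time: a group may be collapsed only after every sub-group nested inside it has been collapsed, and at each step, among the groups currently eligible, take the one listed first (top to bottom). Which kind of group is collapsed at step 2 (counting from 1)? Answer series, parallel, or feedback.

Step 1. combine A4, A5 in series
Step 2. sum the parallel branches A2, A3, (A4*A5)
Step 3. multiply A1, (A2+A3+(A4*A5)) (series)
At step 2 the group reduced is parallel.

Hence the answer: parallel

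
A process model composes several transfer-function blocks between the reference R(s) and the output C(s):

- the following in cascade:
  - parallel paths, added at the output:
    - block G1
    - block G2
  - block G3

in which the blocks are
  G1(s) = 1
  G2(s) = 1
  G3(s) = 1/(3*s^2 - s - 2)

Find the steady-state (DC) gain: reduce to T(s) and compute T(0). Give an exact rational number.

Reducing step by step:

[1] sum the parallel branches G1, G2 -> 2
[2] cascade (G1+G2), G3 -> 2/(3*s^2 - s - 2)
That last expression is T(s); at s = 0 only the constant terms survive, so T(0) = 2/(-2) = -1.

Answer: -1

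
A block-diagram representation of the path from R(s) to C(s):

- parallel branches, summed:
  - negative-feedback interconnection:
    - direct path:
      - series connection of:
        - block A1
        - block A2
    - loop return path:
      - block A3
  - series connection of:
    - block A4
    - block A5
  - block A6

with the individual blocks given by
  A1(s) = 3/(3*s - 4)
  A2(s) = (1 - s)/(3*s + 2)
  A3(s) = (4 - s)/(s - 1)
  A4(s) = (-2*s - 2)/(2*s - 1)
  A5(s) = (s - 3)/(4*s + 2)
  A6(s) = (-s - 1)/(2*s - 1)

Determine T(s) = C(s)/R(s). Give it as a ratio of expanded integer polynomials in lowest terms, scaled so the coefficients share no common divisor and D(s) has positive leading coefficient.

Answer: (-27*s^4 - 12*s^3 + 93*s^2 + 17*s - 43)/(36*s^4 - 12*s^3 - 89*s^2 + 3*s + 20)

Working:
(1) series reduction of A1, A2 -> (3 - 3*s)/(9*s^2 - 6*s - 8)
(2) feedback reduction of (A1*A2), A3 -> (3 - 3*s)/(9*s^2 - 3*s - 20)
(3) series reduction of A4, A5 -> (-s^2 + 2*s + 3)/(4*s^2 - 1)
(4) add [(A1*A2)/(1+(A1*A2)*A3)], (A4*A5), A6 (parallel), which is the overall transfer function T(s) = C(s)/R(s) in lowest terms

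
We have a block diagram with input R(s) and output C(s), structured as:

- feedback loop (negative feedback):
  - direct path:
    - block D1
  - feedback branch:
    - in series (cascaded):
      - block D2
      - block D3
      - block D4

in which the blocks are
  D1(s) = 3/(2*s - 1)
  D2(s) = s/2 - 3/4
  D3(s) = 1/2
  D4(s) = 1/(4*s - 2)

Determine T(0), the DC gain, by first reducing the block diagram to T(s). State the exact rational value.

[1] cascade D2, D3, D4 = (2*s - 3)/(32*s - 16)
[2] close the feedback loop around D1, (D2*D3*D4) = (96*s - 48)/(64*s^2 - 58*s + 7)
That last expression is T(s); at s = 0 only the constant terms survive, so T(0) = -48/7.

Final answer: -48/7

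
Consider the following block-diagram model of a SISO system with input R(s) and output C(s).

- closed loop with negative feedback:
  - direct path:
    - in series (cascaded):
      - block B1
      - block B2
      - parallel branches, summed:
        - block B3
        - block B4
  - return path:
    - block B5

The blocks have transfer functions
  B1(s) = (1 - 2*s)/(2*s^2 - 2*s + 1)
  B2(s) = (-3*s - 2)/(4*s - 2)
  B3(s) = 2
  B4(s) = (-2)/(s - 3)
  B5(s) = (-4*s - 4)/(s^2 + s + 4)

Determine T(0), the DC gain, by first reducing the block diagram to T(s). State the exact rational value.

The answer is -8/5.

Reasoning:
Step 1: reduce the parallel group B3, B4 gives (2*s - 8)/(s - 3)
Step 2: series reduction of B1, B2, (B3+B4) gives (3*s^2 - 10*s - 8)/(2*s^3 - 8*s^2 + 7*s - 3)
Step 3: feedback reduction of (B1*B2*(B3+B4)), B5 gives (3*s^4 - 7*s^3 - 6*s^2 - 48*s - 32)/(2*s^5 - 6*s^4 - 5*s^3 + 97*s + 20)
Evaluating the step-3 result (the overall T(s)) at s = 0 gives T(0) = -32/20 = -8/5.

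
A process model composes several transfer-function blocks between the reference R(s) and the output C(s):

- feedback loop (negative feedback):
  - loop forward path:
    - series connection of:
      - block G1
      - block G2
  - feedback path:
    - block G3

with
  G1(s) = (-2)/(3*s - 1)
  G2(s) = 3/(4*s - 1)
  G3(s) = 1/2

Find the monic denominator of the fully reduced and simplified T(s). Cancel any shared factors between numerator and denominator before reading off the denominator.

Step 1 - multiply G1, G2 (series) gives (-6)/(12*s^2 - 7*s + 1)
Step 2 - collapse the loop ((G1*G2) forward, G3 return) gives (-6)/(12*s^2 - 7*s - 2)
Step 2 gives the fully reduced T(s), with no common factor left to cancel. The denominator's leading coefficient is 12, so divide each of its coefficients by 12 to get the monic form.

Answer: s^2 - 7*s/12 - 1/6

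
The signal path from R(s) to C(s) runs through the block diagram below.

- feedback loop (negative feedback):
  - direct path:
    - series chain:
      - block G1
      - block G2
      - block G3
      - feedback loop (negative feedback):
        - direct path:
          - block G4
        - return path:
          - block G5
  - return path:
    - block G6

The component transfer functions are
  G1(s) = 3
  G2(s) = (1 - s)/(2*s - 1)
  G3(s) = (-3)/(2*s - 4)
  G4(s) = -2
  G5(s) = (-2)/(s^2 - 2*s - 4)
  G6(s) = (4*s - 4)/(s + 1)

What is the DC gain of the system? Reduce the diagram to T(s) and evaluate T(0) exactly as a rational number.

Step 1: collapse the loop (G4 forward, G5 return), giving (-2*s^2 + 4*s + 8)/(s^2 - 2*s)
Step 2: reduce the series chain G1, G2, G3, [G4/(1+G4*G5)], giving (-9*s^3 + 27*s^2 + 18*s - 36)/(2*s^4 - 9*s^3 + 12*s^2 - 4*s)
Step 3: close the feedback loop around (G1*G2*G3*[G4/(1+G4*G5)]), G6, giving (-9*s^4 + 18*s^3 + 45*s^2 - 18*s - 36)/(2*s^5 - 43*s^4 + 147*s^3 - 28*s^2 - 220*s + 144)
DC gain: substitute s = 0 into T(s) from step 3: T(0) = -36/144 = -1/4.

Therefore the answer is -1/4.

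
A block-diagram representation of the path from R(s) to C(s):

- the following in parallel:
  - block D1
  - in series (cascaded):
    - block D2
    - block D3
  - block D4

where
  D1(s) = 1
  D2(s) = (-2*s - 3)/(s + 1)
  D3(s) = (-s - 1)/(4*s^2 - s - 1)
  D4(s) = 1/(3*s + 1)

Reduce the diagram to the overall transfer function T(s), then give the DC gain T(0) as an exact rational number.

(1) multiply D2, D3 (series): (2*s + 3)/(4*s^2 - s - 1)
(2) add D1, (D2*D3), D4 (parallel): (12*s^3 + 11*s^2 + 6*s + 1)/(12*s^3 + s^2 - 4*s - 1)
Step 2 gives the overall T(s). Then T(0) = 1/(-1) = -1.

Therefore the answer is -1.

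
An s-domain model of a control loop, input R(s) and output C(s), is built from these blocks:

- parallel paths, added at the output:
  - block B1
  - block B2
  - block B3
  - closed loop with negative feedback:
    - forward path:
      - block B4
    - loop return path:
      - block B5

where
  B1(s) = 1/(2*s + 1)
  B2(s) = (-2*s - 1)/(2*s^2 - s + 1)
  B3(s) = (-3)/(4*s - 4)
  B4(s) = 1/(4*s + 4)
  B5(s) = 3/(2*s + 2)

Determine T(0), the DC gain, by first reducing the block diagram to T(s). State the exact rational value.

Answer: 41/44

Working:
1. collapse the loop (B4 forward, B5 return): (2*s + 2)/(8*s^2 + 16*s + 11)
2. parallel reduction of B1, B2, B3, [B4/(1+B4*B5)]: (-128*s^5 - 416*s^4 - 300*s^3 + 124*s^2 + 131*s - 41)/(128*s^6 + 128*s^5 - 48*s^4 - 112*s^3 + 12*s^2 - 64*s - 44)
Step 2 gives the overall T(s). Then T(0) = -41/(-44) = 41/44.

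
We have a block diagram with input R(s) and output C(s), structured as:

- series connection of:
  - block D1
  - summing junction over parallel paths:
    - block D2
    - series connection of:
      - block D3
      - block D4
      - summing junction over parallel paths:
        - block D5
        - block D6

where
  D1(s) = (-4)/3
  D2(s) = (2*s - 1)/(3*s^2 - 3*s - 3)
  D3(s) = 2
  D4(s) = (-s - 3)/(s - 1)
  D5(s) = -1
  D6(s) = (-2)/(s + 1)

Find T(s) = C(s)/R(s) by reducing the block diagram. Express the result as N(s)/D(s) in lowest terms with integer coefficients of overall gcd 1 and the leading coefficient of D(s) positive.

1. reduce the parallel group D5, D6 gives (-s - 3)/(s + 1)
2. combine D3, D4, (D5+D6) in series gives (2*s^2 + 12*s + 18)/(s^2 - 1)
3. reduce the parallel group D2, (D3*D4*(D5+D6)) gives (6*s^4 + 32*s^3 + 11*s^2 - 92*s - 53)/(3*s^4 - 3*s^3 - 6*s^2 + 3*s + 3)
4. combine D1, (D2+(D3*D4*(D5+D6))) in series: this yields T(s), and no further normalization is needed

Therefore the answer is (-24*s^4 - 128*s^3 - 44*s^2 + 368*s + 212)/(9*s^4 - 9*s^3 - 18*s^2 + 9*s + 9).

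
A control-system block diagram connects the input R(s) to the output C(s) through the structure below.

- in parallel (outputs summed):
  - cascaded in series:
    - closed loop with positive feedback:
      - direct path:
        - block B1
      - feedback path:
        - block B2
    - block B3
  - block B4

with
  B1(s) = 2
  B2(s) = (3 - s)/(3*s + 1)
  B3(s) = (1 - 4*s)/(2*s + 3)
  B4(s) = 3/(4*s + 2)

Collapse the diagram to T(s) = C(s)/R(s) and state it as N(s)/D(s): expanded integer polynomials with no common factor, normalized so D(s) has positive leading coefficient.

First reduce the diagram to T(s).

(1) apply the feedback formula to B1, B2, giving (6*s + 2)/(5*s - 5)
(2) multiply [B1/(1-B1*B2)], B3 (series), giving (-24*s^2 - 2*s + 2)/(10*s^2 + 5*s - 15)
(3) reduce the parallel group ([B1/(1-B1*B2)]*B3), B4, which is the overall transfer function T(s) = C(s)/R(s) in lowest terms

Answer: (-96*s^3 - 26*s^2 + 19*s - 41)/(40*s^3 + 40*s^2 - 50*s - 30)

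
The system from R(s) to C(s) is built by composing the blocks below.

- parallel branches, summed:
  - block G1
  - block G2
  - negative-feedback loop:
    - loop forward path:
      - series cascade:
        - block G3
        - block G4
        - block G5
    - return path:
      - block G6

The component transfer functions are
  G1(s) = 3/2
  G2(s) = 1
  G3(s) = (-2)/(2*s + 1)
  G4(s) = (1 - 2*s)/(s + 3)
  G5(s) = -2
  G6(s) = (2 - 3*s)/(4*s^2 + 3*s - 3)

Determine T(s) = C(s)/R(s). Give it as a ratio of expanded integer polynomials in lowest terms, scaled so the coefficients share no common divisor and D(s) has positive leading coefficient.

Step 1: cascade G3, G4, G5; result (4 - 8*s)/(2*s^2 + 7*s + 3)
Step 2: feedback reduction of (G3*G4*G5), G6; result (-32*s^3 - 8*s^2 + 36*s - 12)/(8*s^4 + 34*s^3 + 51*s^2 - 40*s - 1)
Step 3: reduce the parallel group G1, G2, [(G3*G4*G5)/(1+(G3*G4*G5)*G6)]: this yields T(s), and no further normalization is needed

Answer: (40*s^4 + 106*s^3 + 239*s^2 - 128*s - 29)/(16*s^4 + 68*s^3 + 102*s^2 - 80*s - 2)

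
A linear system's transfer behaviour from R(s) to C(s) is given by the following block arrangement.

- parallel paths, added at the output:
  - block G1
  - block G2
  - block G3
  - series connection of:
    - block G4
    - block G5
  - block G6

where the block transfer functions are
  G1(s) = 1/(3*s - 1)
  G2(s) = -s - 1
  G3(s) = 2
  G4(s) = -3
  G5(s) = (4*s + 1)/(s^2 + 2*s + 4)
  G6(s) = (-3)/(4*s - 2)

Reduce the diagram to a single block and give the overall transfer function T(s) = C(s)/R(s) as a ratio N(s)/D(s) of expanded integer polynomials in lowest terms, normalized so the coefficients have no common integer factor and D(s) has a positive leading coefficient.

Answer: (-12*s^5 - 2*s^4 - 165*s^3 + 141*s^2 - 56*s + 6)/(12*s^4 + 14*s^3 + 30*s^2 - 36*s + 8)

Working:
(1) reduce the series chain G4, G5; result (-12*s - 3)/(s^2 + 2*s + 4)
(2) parallel reduction of G1, G2, G3, (G4*G5), G6: this yields T(s), and no further normalization is needed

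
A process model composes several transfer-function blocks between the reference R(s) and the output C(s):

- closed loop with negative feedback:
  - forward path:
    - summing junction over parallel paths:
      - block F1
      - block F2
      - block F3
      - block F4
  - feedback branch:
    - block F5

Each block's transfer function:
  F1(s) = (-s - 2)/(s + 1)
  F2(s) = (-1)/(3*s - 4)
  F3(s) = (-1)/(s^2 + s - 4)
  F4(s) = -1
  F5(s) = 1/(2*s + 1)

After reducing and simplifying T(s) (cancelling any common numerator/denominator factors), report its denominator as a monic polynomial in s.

Step 1. reduce the parallel group F1, F2, F3, F4 = (-6*s^4 - 8*s^3 + 30*s^2 + 20*s - 40)/(3*s^4 + 2*s^3 - 17*s^2 + 16)
Step 2. reduce the feedback loop with forward (F1+F2+F3+F4) and return F5 = (-12*s^5 - 22*s^4 + 52*s^3 + 70*s^2 - 60*s - 40)/(6*s^5 + s^4 - 40*s^3 + 13*s^2 + 52*s - 24)
The result of step 2 is T(s) in lowest terms. Its denominator has leading coefficient 6; dividing the denominator through by 6 makes it monic.

Hence the answer: s^5 + s^4/6 - 20*s^3/3 + 13*s^2/6 + 26*s/3 - 4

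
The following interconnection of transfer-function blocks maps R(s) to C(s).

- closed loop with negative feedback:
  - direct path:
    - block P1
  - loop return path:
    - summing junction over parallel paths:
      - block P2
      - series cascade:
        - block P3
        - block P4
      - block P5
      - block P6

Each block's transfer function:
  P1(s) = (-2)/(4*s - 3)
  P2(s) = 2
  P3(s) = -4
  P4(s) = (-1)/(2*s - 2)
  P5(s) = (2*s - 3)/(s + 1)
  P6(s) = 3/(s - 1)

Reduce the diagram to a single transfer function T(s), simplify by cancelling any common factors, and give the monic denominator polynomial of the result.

First reduce the diagram to T(s).

[1] combine P3, P4 in series: 2/(s - 1)
[2] reduce the parallel group P2, (P3*P4), P5, P6: (4*s^2 + 6)/(s^2 - 1)
[3] collapse the loop (P1 forward, (P2+(P3*P4)+P5+P6) return): (2 - 2*s^2)/(4*s^3 - 11*s^2 - 4*s - 9)
The result of step 3 is T(s) in lowest terms. Its denominator has leading coefficient 4; dividing the denominator through by 4 makes it monic.

Answer: s^3 - 11*s^2/4 - s - 9/4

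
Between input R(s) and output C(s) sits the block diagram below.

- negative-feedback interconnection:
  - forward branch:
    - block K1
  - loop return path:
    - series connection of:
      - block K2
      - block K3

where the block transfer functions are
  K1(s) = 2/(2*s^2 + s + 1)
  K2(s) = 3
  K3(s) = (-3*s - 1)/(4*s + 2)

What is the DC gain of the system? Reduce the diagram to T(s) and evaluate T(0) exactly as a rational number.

1. cascade K2, K3 gives (-9*s - 3)/(4*s + 2)
2. apply the feedback formula to K1, (K2*K3) gives (2*s + 1)/(2*s^3 + 2*s^2 - 3*s - 1)
Step 2 gives the overall T(s). Then T(0) = 1/(-1) = -1.

Hence the answer: -1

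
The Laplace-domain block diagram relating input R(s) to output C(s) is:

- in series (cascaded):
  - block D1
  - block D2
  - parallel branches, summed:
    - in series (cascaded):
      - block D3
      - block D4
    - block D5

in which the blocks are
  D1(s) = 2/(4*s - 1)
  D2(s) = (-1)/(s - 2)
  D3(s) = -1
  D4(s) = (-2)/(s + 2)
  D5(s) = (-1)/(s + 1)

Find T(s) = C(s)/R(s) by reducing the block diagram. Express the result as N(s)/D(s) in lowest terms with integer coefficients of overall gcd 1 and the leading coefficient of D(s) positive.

The answer is (-2*s)/(4*s^4 + 3*s^3 - 17*s^2 - 12*s + 4).

Reasoning:
Step 1. reduce the series chain D3, D4 gives 2/(s + 2)
Step 2. combine (D3*D4), D5 in parallel gives s/(s^2 + 3*s + 2)
Step 3. series reduction of D1, D2, ((D3*D4)+D5), giving the overall T(s)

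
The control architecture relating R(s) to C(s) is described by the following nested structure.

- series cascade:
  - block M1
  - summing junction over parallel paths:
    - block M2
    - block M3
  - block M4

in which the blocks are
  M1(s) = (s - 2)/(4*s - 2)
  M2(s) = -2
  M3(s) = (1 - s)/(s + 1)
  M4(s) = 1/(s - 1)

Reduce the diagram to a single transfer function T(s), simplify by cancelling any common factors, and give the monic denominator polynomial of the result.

Step 1. sum the parallel branches M2, M3; result (-3*s - 1)/(s + 1)
Step 2. reduce the series chain M1, (M2+M3), M4; result (-3*s^2 + 5*s + 2)/(4*s^3 - 2*s^2 - 4*s + 2)
That last expression is T(s), already simplified. Scaling its denominator by 1/4 (the reciprocal of the leading coefficient) yields the monic denominator.

Hence the answer: s^3 - s^2/2 - s + 1/2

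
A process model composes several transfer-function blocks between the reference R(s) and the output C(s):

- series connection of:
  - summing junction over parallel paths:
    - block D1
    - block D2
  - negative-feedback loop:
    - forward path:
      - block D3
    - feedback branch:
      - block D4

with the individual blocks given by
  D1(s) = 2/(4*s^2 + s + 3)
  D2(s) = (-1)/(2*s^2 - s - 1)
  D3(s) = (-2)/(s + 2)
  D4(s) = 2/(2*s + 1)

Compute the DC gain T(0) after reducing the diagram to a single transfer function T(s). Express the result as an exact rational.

The answer is 5/3.

Reasoning:
[1] reduce the parallel group D1, D2: (-3*s - 5)/(8*s^4 - 2*s^3 + s^2 - 4*s - 3)
[2] feedback reduction of D3, D4: (-4*s - 2)/(2*s^2 + 5*s - 2)
[3] series reduction of (D1+D2), [D3/(1+D3*D4)]: (6*s + 10)/(8*s^5 + 14*s^4 - 19*s^3 + 10*s^2 - 19*s + 6)
The step-3 result is T(s). Setting s = 0: T(0) = 10/6 = 5/3.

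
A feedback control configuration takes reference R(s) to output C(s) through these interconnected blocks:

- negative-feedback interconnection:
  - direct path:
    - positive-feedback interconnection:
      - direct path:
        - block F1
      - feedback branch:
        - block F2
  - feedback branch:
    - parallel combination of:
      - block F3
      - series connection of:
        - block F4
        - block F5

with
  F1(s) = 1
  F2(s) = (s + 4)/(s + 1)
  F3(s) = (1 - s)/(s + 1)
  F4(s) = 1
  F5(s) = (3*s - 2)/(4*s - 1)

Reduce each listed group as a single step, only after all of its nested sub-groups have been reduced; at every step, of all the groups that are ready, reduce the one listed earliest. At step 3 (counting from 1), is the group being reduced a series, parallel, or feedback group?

Reducing step by step:

Step 1. apply the feedback formula to F1, F2
Step 2. multiply F4, F5 (series)
Step 3. combine F3, (F4*F5) in parallel
Step 4. feedback reduction of [F1/(1-F1*F2)], (F3+(F4*F5))
Step 3 collapses a parallel group.

Answer: parallel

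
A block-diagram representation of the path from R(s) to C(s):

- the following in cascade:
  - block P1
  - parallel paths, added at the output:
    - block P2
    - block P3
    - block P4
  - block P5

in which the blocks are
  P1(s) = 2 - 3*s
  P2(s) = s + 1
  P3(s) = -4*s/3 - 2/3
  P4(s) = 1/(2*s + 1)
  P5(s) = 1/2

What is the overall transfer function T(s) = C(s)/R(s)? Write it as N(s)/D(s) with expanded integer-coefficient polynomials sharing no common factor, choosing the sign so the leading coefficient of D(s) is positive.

Step 1 - sum the parallel branches P2, P3, P4; result (-2*s^2 + s + 4)/(6*s + 3)
Step 2 - reduce the series chain P1, (P2+P3+P4), P5, giving the overall T(s)

Therefore the answer is (6*s^3 - 7*s^2 - 10*s + 8)/(12*s + 6).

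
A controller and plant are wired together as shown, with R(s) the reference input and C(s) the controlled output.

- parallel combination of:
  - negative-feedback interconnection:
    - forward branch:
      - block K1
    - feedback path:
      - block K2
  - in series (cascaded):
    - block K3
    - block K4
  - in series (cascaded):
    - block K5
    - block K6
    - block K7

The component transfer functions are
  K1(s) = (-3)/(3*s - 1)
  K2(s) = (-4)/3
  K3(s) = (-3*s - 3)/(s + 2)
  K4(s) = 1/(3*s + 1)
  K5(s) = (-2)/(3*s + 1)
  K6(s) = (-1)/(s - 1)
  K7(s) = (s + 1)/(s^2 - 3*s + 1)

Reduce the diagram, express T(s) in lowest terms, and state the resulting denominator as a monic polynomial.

Step 1 - apply the feedback formula to K1, K2 -> (-1)/(s + 1)
Step 2 - combine K3, K4 in series -> (-3*s - 3)/(3*s^2 + 7*s + 2)
Step 3 - cascade K5, K6, K7 -> (2*s + 2)/(3*s^4 - 11*s^3 + 8*s^2 + s - 1)
Step 4 - sum the parallel branches [K1/(1+K1*K2)], (K3*K4), (K5*K6*K7) -> (-6*s^5 + 11*s^4 + 25*s^3 - 18*s^2 + 3*s + 9)/(3*s^6 - 2*s^5 - 19*s^4 + 3*s^3 + 18*s^2 - s - 2)
That last expression is T(s), already simplified. Scaling its denominator by 1/3 (the reciprocal of the leading coefficient) yields the monic denominator.

Therefore the answer is s^6 - 2*s^5/3 - 19*s^4/3 + s^3 + 6*s^2 - s/3 - 2/3.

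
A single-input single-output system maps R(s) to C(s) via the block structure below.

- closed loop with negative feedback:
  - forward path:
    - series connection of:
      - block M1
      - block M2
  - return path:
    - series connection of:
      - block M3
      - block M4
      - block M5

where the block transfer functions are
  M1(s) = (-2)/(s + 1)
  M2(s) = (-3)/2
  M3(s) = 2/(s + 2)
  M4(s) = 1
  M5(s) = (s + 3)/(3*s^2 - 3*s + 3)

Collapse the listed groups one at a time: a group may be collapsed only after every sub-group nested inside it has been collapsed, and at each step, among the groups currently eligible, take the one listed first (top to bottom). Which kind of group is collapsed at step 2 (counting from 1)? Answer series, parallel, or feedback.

Answer: series

Working:
Step 1 - multiply M1, M2 (series)
Step 2 - combine M3, M4, M5 in series
Step 3 - feedback reduction of (M1*M2), (M3*M4*M5)
Step 2: series.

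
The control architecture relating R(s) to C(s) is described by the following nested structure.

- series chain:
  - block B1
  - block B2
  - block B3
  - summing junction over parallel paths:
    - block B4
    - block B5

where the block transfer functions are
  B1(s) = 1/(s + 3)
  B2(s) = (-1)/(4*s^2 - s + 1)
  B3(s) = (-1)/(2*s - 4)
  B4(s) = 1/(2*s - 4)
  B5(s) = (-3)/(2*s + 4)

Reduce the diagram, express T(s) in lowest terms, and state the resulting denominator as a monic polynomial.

[1] parallel reduction of B4, B5 gives (4 - s)/(s^2 - 4)
[2] cascade B1, B2, B3, (B4+B5) gives (4 - s)/(8*s^6 + 6*s^5 - 80*s^4 - 10*s^3 + 180*s^2 - 56*s + 48)
Step 2 gives the fully reduced T(s), with no common factor left to cancel. The denominator's leading coefficient is 8, so divide each of its coefficients by 8 to get the monic form.

Answer: s^6 + 3*s^5/4 - 10*s^4 - 5*s^3/4 + 45*s^2/2 - 7*s + 6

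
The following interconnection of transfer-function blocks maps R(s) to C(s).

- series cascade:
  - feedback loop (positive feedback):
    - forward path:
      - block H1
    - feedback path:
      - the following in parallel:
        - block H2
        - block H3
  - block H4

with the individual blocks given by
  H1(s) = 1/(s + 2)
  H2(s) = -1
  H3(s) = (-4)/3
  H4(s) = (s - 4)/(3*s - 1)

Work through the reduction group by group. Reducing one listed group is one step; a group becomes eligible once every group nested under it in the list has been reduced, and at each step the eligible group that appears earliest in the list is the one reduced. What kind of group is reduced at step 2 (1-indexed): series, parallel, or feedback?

Step 1 - parallel reduction of H2, H3
Step 2 - collapse the loop (H1 forward, (H2+H3) return)
Step 3 - combine [H1/(1-H1*(H2+H3))], H4 in series
So the answer for step 2 is feedback.

Answer: feedback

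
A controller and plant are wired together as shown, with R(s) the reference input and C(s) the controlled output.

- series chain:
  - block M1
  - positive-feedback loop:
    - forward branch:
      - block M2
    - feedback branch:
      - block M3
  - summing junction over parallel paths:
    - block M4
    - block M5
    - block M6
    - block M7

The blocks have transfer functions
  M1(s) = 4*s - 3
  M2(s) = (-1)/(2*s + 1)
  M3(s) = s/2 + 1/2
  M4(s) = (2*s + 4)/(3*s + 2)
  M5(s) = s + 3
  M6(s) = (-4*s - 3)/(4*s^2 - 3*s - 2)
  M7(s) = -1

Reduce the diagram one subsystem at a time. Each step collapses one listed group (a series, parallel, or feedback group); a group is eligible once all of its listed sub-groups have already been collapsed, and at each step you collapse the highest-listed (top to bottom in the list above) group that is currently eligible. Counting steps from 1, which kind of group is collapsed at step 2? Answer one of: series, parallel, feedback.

Step 1. apply the feedback formula to M2, M3
Step 2. add M4, M5, M6, M7 (parallel)
Step 3. multiply M1, [M2/(1-M2*M3)], (M4+M5+M6+M7) (series)
At step 2 the group reduced is parallel.

Answer: parallel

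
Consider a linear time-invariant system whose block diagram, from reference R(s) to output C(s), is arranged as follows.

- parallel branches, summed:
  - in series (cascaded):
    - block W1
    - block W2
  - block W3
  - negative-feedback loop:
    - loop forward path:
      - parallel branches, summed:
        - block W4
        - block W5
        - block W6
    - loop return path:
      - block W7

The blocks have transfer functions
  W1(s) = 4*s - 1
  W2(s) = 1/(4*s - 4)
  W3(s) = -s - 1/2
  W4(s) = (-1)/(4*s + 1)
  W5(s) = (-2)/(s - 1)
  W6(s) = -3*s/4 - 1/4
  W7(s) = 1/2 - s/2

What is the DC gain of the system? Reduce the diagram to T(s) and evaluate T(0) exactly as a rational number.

1. combine W1, W2 in series: (4*s - 1)/(4*s - 4)
2. parallel reduction of W4, W5, W6: (-12*s^3 + 5*s^2 - 30*s - 3)/(16*s^2 - 12*s - 4)
3. collapse the loop ((W4+W5+W6) forward, W7 return): (-24*s^3 + 10*s^2 - 60*s - 6)/(12*s^4 - 17*s^3 + 67*s^2 - 51*s - 11)
4. reduce the parallel group (W1*W2), W3, [(W4+W5+W6)/(1+(W4+W5+W6)*W7)]: (-48*s^5 + 92*s^4 - 362*s^3 + 363*s^2 - 112*s - 13)/(48*s^4 - 68*s^3 + 268*s^2 - 204*s - 44)
Evaluating the step-4 result (the overall T(s)) at s = 0 gives T(0) = -13/(-44) = 13/44.

Answer: 13/44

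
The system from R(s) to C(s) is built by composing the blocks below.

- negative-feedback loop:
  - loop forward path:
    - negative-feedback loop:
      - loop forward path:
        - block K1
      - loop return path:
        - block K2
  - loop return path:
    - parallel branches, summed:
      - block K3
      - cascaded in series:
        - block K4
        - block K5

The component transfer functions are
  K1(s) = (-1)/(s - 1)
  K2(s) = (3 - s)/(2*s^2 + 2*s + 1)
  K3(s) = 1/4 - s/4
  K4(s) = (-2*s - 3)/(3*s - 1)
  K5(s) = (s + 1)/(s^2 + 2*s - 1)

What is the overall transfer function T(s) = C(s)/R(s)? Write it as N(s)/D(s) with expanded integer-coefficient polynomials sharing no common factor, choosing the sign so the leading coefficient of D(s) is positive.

Reducing step by step:

[1] reduce the feedback loop with forward K1 and return K2 -> (-2*s^2 - 2*s - 1)/(2*s^3 - 4)
[2] reduce the series chain K4, K5 -> (-2*s^2 - 5*s - 3)/(3*s^3 + 5*s^2 - 5*s + 1)
[3] reduce the parallel group K3, (K4*K5) -> (-3*s^4 - 2*s^3 + 2*s^2 - 26*s - 11)/(12*s^3 + 20*s^2 - 20*s + 4)
[4] close the feedback loop around [K1/(1+K1*K2)], (K3+(K4*K5)) - this is the overall T(s), already in the required normalized form

Answer: (-24*s^5 - 64*s^4 - 12*s^3 + 12*s^2 + 12*s - 4)/(30*s^6 + 50*s^5 - 37*s^4 + 10*s^3 - 8*s^2 + 128*s - 5)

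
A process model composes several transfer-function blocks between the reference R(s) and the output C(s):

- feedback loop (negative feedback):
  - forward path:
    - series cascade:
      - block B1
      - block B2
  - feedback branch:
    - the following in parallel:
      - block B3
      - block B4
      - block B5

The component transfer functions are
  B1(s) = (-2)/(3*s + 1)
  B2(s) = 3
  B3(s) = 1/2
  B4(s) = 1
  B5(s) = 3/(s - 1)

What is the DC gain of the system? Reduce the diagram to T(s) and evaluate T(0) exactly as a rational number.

The answer is -3/5.

Reasoning:
1. cascade B1, B2, giving (-6)/(3*s + 1)
2. sum the parallel branches B3, B4, B5, giving (3*s + 3)/(2*s - 2)
3. apply the feedback formula to (B1*B2), (B3+B4+B5), giving (6 - 6*s)/(3*s^2 - 11*s - 10)
Step 3 gives the overall T(s). Then T(0) = 6/(-10) = -3/5.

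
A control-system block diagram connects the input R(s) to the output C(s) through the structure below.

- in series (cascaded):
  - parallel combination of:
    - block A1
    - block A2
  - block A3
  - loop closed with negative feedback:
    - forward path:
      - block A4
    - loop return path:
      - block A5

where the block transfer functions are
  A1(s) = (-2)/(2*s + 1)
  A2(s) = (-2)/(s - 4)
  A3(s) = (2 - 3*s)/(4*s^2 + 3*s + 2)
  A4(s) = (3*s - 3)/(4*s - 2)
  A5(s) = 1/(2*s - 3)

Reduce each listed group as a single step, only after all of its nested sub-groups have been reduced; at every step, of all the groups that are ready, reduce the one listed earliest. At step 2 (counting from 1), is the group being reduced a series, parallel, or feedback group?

Answer: feedback

Working:
[1] reduce the parallel group A1, A2
[2] reduce the feedback loop with forward A4 and return A5
[3] series reduction of (A1+A2), A3, [A4/(1+A4*A5)]
At step 2 the group reduced is feedback.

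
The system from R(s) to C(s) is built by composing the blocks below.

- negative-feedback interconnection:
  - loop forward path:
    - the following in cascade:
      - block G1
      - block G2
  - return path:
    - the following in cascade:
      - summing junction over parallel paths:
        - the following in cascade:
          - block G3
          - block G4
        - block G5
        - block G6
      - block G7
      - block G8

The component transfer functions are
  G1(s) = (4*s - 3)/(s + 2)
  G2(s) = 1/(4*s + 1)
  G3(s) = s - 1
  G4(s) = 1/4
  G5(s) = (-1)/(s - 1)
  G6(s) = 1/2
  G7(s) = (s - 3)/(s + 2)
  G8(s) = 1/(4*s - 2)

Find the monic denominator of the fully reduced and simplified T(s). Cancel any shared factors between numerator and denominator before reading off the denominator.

[1] combine G1, G2 in series = (4*s - 3)/(4*s^2 + 9*s + 2)
[2] cascade G3, G4 = s/4 - 1/4
[3] reduce the parallel group (G3*G4), G5, G6 = (s^2 - 5)/(4*s - 4)
[4] multiply ((G3*G4)+G5+G6), G7, G8 (series) = (s^3 - 3*s^2 - 5*s + 15)/(16*s^3 + 8*s^2 - 40*s + 16)
[5] apply the feedback formula to (G1*G2), (((G3*G4)+G5+G6)*G7*G8) = (64*s^4 - 16*s^3 - 184*s^2 + 184*s - 48)/(64*s^5 + 180*s^4 - 71*s^3 - 291*s^2 + 139*s - 13)
T(s) is the step-5 result (common factors already cancelled). Leading coefficient of the denominator: 64. Divide through by 64 for the monic polynomial.

Final answer: s^5 + 45*s^4/16 - 71*s^3/64 - 291*s^2/64 + 139*s/64 - 13/64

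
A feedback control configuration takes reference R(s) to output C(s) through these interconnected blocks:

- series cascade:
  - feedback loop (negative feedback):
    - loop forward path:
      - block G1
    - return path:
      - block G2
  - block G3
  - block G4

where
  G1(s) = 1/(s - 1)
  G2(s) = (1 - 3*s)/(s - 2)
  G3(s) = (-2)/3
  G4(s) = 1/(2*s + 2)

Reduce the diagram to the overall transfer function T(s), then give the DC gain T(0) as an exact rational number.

Answer: 2/9

Working:
1. apply the feedback formula to G1, G2 gives (s - 2)/(s^2 - 6*s + 3)
2. cascade [G1/(1+G1*G2)], G3, G4 gives (2 - s)/(3*s^3 - 15*s^2 - 9*s + 9)
The step-2 result is T(s). Setting s = 0: T(0) = 2/9.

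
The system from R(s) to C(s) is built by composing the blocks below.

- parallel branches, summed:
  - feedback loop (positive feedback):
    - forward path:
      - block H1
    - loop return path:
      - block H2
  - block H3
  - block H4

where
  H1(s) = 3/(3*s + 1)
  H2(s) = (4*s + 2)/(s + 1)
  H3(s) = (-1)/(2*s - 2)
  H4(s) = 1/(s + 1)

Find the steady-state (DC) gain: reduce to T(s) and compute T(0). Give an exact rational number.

First reduce the diagram to T(s).

1. apply the feedback formula to H1, H2: (3*s + 3)/(3*s^2 - 8*s - 5)
2. add [H1/(1-H1*H2)], H3, H4 (parallel): (9*s^3 - 11*s^2 + 13*s + 9)/(6*s^4 - 16*s^3 - 16*s^2 + 16*s + 10)
The step-2 result is T(s). Setting s = 0: T(0) = 9/10.

Answer: 9/10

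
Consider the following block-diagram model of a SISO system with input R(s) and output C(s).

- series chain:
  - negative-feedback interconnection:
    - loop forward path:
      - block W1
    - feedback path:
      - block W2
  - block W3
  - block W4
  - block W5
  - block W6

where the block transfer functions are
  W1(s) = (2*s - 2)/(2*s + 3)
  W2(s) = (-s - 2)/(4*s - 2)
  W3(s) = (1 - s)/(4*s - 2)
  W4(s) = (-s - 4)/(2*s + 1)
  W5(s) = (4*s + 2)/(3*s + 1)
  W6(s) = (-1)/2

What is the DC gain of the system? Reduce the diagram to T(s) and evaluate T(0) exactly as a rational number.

Step 1. feedback reduction of W1, W2 = (4*s^2 - 6*s + 2)/(3*s^2 + 3*s - 1)
Step 2. combine [W1/(1+W1*W2)], W3, W4, W5, W6 in series = (-s^3 - 2*s^2 + 7*s - 4)/(9*s^3 + 12*s^2 - 1)
That last expression is T(s); at s = 0 only the constant terms survive, so T(0) = -4/(-1) = 4.

Final answer: 4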